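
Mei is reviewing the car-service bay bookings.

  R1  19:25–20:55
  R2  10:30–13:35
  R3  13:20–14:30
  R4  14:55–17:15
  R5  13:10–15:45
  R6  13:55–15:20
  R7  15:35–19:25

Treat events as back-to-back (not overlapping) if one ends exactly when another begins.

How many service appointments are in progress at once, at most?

3

Sort all start/end points and keep a running count:
10:30 start R2 → 1
13:10 start R5 → 2
13:20 start R3 → 3
13:35 end R2 → 2
13:55 start R6 → 3
14:30 end R3 → 2
14:55 start R4 → 3
15:20 end R6 → 2
15:35 start R7 → 3
15:45 end R5 → 2
17:15 end R4 → 1
19:25 end R7 → 0
19:25 start R1 → 1
20:55 end R1 → 0
Peak is 3, at 13:20 (R2, R3, R5).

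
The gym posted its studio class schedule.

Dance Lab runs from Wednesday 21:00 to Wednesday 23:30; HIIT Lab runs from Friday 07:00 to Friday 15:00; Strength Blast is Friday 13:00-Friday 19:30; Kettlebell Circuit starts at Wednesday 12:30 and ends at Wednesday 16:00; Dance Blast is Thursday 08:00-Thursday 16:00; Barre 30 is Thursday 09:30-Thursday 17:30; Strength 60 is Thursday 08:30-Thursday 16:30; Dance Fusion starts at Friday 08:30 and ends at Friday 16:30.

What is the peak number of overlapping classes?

Sweep the timeline, counting +1 at each start and −1 at each end (ends before starts at a tie):
Wednesday 12:30 start Kettlebell Circuit → 1
Wednesday 16:00 end Kettlebell Circuit → 0
Wednesday 21:00 start Dance Lab → 1
Wednesday 23:30 end Dance Lab → 0
Thursday 08:00 start Dance Blast → 1
Thursday 08:30 start Strength 60 → 2
Thursday 09:30 start Barre 30 → 3
Thursday 16:00 end Dance Blast → 2
Thursday 16:30 end Strength 60 → 1
Thursday 17:30 end Barre 30 → 0
Friday 07:00 start HIIT Lab → 1
Friday 08:30 start Dance Fusion → 2
Friday 13:00 start Strength Blast → 3
Friday 15:00 end HIIT Lab → 2
Friday 16:30 end Dance Fusion → 1
Friday 19:30 end Strength Blast → 0
Peak is 3, at Thursday 09:30 (Barre 30, Dance Blast, Strength 60).

3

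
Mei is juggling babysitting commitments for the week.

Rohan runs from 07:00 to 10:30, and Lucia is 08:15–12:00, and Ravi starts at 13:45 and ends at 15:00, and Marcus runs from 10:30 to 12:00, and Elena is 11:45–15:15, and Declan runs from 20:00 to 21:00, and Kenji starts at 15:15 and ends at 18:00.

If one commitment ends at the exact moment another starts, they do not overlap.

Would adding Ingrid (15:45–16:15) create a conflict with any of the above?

Rohan: ends 10:30 at or before Ingrid starts 15:45 → clear.
Lucia: ends 12:00 at or before Ingrid starts 15:45 → clear.
Marcus: ends 12:00 at or before Ingrid starts 15:45 → clear.
Elena: ends 15:15 at or before Ingrid starts 15:45 → clear.
Ravi: ends 15:00 at or before Ingrid starts 15:45 → clear.
Kenji: starts 15:15 before Ingrid ends 16:15, and ends 18:00 after Ingrid starts 15:45 → overlap.
Declan: starts 20:00 at or after Ingrid ends 16:15 → clear.
Ingrid overlaps Kenji.

Yes — it overlaps Kenji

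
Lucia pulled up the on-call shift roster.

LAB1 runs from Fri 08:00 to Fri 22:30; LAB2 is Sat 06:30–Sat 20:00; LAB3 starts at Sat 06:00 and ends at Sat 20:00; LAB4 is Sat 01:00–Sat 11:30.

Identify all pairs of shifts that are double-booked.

LAB2 & LAB3, LAB2 & LAB4, LAB3 & LAB4

Sorted by start: LAB1, LAB4, LAB3, LAB2.
LAB4 starts after LAB1 ends, so LAB1 has no further overlaps.
LAB3 starts before LAB4 ends → LAB4 and LAB3 overlap.
LAB2 starts before LAB4 ends → LAB4 and LAB2 overlap.
LAB2 starts before LAB3 ends → LAB3 and LAB2 overlap.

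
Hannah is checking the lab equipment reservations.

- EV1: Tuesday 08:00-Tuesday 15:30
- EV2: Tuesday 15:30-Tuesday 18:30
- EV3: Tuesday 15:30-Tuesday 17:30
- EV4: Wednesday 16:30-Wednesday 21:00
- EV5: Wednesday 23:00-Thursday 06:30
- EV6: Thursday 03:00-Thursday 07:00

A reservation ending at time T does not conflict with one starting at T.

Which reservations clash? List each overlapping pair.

EV2 & EV3, EV5 & EV6

Sorted by start: EV1, EV2, EV3, EV4, EV5, EV6.
EV2 starts exactly when EV1 ends (back-to-back, no overlap); EV1 is clear from here.
EV3 starts before EV2 ends → EV2 and EV3 overlap.
EV4 starts after EV2 ends; EV2 is clear from here.
EV4 starts after EV3 ends; EV3 is clear from here.
EV5 starts after EV4 ends; EV4 is clear from here.
EV6 starts before EV5 ends → EV5 and EV6 overlap.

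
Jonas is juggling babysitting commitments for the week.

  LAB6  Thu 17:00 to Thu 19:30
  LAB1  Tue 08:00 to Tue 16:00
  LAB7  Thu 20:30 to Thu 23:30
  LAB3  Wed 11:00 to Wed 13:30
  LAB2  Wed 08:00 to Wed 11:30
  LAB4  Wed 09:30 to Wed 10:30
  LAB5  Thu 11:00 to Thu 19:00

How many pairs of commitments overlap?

Two intervals overlap when each starts before the other ends.
Sorted by start: LAB1, LAB2, LAB4, LAB3, LAB5, LAB6, LAB7.
LAB2 starts after LAB1 ends — done with LAB1.
LAB4 starts before LAB2 ends → LAB2 and LAB4 overlap.
LAB3 starts before LAB2 ends → LAB2 and LAB3 overlap.
LAB5 starts after LAB2 ends — done with LAB2.
LAB3 starts after LAB4 ends — done with LAB4.
LAB5 starts after LAB3 ends — done with LAB3.
LAB6 starts before LAB5 ends → LAB5 and LAB6 overlap.
LAB7 starts after LAB5 ends.
LAB7 starts after LAB6 ends.
Overlapping pairs: LAB2 & LAB3, LAB2 & LAB4, LAB5 & LAB6 — 3 in total.

3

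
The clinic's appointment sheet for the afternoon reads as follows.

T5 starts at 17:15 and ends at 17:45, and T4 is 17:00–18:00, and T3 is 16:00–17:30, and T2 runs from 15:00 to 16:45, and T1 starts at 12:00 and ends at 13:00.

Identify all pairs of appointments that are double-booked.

Check each pair: they overlap iff neither finishes before the other starts.
Sorted by start: T1, T2, T3, T4, T5.
T2 starts after T1 ends, so T1 has no further overlaps.
T3 starts before T2 ends → T2 and T3 overlap.
T4 starts after T2 ends, so T2 has no further overlaps.
T4 starts before T3 ends → T3 and T4 overlap.
T5 starts before T3 ends → T3 and T5 overlap.
T5 starts before T4 ends → T4 and T5 overlap.

T2 & T3, T3 & T4, T3 & T5, T4 & T5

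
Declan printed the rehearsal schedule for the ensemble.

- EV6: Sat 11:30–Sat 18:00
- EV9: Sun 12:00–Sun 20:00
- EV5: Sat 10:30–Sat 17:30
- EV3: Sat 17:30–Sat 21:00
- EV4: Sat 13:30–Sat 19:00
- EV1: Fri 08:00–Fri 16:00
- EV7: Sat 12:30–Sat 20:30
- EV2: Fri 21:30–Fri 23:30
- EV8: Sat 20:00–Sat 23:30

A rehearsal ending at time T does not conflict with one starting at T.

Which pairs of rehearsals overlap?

Check each pair: they overlap iff neither finishes before the other starts.
Sorted by start: EV1, EV2, EV5, EV6, EV7, EV4, EV3, EV8, EV9.
EV2 starts after EV1 ends — done with EV1.
EV5 starts after EV2 ends — done with EV2.
EV6 starts before EV5 ends → EV5 and EV6 overlap.
EV7 starts before EV5 ends → EV5 and EV7 overlap.
EV4 starts before EV5 ends → EV5 and EV4 overlap.
EV3 starts exactly when EV5 ends (back-to-back, no overlap) — done with EV5.
EV7 starts before EV6 ends → EV6 and EV7 overlap.
EV4 starts before EV6 ends → EV6 and EV4 overlap.
EV3 starts before EV6 ends → EV6 and EV3 overlap.
EV8 starts after EV6 ends — done with EV6.
EV4 starts before EV7 ends → EV7 and EV4 overlap.
EV3 starts before EV7 ends → EV7 and EV3 overlap.
EV8 starts before EV7 ends → EV7 and EV8 overlap.
EV9 starts after EV7 ends.
EV3 starts before EV4 ends → EV4 and EV3 overlap.
EV8 starts after EV4 ends — done with EV4.
EV8 starts before EV3 ends → EV3 and EV8 overlap.
EV9 starts after EV3 ends.
EV9 starts after EV8 ends.

EV3 & EV4, EV3 & EV6, EV3 & EV7, EV3 & EV8, EV4 & EV5, EV4 & EV6, EV4 & EV7, EV5 & EV6, EV5 & EV7, EV6 & EV7, EV7 & EV8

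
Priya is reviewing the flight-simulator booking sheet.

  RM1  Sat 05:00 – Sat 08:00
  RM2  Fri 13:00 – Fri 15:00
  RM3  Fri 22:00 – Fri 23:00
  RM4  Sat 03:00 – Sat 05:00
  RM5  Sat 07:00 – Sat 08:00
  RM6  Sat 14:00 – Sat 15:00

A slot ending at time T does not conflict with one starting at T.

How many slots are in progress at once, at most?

2

Walk through starts and ends in time order (an end at T is processed before a start at T):
Fri 13:00 start RM2 → 1
Fri 15:00 end RM2 → 0
Fri 22:00 start RM3 → 1
Fri 23:00 end RM3 → 0
Sat 03:00 start RM4 → 1
Sat 05:00 end RM4 → 0
Sat 05:00 start RM1 → 1
Sat 07:00 start RM5 → 2
Sat 08:00 end RM1 → 1
Sat 08:00 end RM5 → 0
Sat 14:00 start RM6 → 1
Sat 15:00 end RM6 → 0
Peak is 2, at Sat 07:00 (RM1, RM5).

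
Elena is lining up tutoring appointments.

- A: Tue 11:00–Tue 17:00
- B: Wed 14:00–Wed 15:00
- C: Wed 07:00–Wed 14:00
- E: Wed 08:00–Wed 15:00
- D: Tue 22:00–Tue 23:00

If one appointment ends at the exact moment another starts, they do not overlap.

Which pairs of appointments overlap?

Sorted by start: A, D, C, E, B.
D starts after A ends — done with A.
C starts after D ends — done with D.
E starts before C ends → C and E overlap.
B starts exactly when C ends (back-to-back, no overlap).
B starts before E ends → E and B overlap.

B & E, C & E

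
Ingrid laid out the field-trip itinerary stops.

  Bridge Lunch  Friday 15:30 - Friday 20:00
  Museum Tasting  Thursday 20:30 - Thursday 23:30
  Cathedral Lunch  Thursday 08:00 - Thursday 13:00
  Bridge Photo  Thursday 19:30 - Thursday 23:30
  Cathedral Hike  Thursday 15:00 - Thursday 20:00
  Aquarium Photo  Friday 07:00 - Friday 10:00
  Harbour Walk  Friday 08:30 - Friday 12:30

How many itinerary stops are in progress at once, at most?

2

Sweep the timeline, counting +1 at each start and −1 at each end (ends before starts at a tie):
Thursday 08:00 start Cathedral Lunch → 1
Thursday 13:00 end Cathedral Lunch → 0
Thursday 15:00 start Cathedral Hike → 1
Thursday 19:30 start Bridge Photo → 2
Thursday 20:00 end Cathedral Hike → 1
Thursday 20:30 start Museum Tasting → 2
Thursday 23:30 end Bridge Photo → 1
Thursday 23:30 end Museum Tasting → 0
Friday 07:00 start Aquarium Photo → 1
Friday 08:30 start Harbour Walk → 2
Friday 10:00 end Aquarium Photo → 1
Friday 12:30 end Harbour Walk → 0
Friday 15:30 start Bridge Lunch → 1
Friday 20:00 end Bridge Lunch → 0
Peak is 2, at Thursday 19:30 (Bridge Photo, Cathedral Hike).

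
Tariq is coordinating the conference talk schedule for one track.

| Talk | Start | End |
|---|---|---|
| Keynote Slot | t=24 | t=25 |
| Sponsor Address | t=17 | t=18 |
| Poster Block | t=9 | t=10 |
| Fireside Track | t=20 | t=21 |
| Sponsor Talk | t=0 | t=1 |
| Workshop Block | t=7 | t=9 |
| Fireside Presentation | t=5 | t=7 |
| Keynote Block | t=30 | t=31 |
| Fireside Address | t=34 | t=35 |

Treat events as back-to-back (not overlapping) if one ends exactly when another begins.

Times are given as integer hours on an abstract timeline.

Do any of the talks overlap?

Sorted by start: Sponsor Talk, Fireside Presentation, Workshop Block, Poster Block, Sponsor Address, Fireside Track, Keynote Slot, Keynote Block, Fireside Address.
Fireside Presentation starts after Sponsor Talk ends, so nothing later overlaps Sponsor Talk either.
Workshop Block starts exactly when Fireside Presentation ends (back-to-back, no overlap), so nothing later overlaps Fireside Presentation either.
Poster Block starts exactly when Workshop Block ends (back-to-back, no overlap), so nothing later overlaps Workshop Block either.
Sponsor Address starts after Poster Block ends, so nothing later overlaps Poster Block either.
Fireside Track starts after Sponsor Address ends, so nothing later overlaps Sponsor Address either.
Keynote Slot starts after Fireside Track ends, so nothing later overlaps Fireside Track either.
Keynote Block starts after Keynote Slot ends, so nothing later overlaps Keynote Slot either.
Fireside Address starts after Keynote Block ends.
Every pair is clear; the schedule has no overlaps.

No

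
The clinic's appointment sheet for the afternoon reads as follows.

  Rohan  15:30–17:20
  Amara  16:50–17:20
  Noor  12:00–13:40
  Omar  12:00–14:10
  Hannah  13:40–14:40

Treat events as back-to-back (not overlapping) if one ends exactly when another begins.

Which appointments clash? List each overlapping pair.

Check each pair: they overlap iff neither finishes before the other starts.
Sorted by start: Noor, Omar, Hannah, Rohan, Amara.
Omar starts before Noor ends → Noor and Omar overlap.
Hannah starts exactly when Noor ends (back-to-back, no overlap), so nothing later overlaps Noor either.
Hannah starts before Omar ends → Omar and Hannah overlap.
Rohan starts after Omar ends, so nothing later overlaps Omar either.
Rohan starts after Hannah ends, so nothing later overlaps Hannah either.
Amara starts before Rohan ends → Rohan and Amara overlap.

Amara & Rohan, Hannah & Omar, Noor & Omar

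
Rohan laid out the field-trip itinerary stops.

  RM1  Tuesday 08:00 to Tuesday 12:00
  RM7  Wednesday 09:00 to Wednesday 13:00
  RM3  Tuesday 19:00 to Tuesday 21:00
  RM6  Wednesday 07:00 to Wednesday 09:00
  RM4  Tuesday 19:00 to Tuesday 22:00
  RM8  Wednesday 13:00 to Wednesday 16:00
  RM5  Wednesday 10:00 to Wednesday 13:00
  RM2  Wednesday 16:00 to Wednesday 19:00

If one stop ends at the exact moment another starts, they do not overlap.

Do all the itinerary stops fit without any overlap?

Check each pair: they overlap iff neither finishes before the other starts.
Sorted by start: RM1, RM3, RM4, RM6, RM7, RM5, RM8, RM2.
RM3 starts after RM1 ends, so RM1 has no further overlaps.
RM4 starts before RM3 ends → RM3 and RM4 overlap.
That's a conflict, so the schedule is not conflict-free.

No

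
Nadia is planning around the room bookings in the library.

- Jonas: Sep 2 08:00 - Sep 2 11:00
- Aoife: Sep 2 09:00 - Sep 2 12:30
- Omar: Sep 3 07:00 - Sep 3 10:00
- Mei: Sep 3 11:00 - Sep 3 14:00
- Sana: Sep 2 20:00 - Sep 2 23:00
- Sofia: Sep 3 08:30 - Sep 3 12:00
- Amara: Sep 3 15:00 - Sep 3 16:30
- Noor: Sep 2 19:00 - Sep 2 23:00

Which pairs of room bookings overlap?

Aoife & Jonas, Mei & Sofia, Noor & Sana, Omar & Sofia

Sorted by start: Jonas, Aoife, Noor, Sana, Omar, Sofia, Mei, Amara.
Aoife starts before Jonas ends → Jonas and Aoife overlap.
Noor starts after Jonas ends; Jonas is clear from here.
Noor starts after Aoife ends; Aoife is clear from here.
Sana starts before Noor ends → Noor and Sana overlap.
Omar starts after Noor ends; Noor is clear from here.
Omar starts after Sana ends; Sana is clear from here.
Sofia starts before Omar ends → Omar and Sofia overlap.
Mei starts after Omar ends; Omar is clear from here.
Mei starts before Sofia ends → Sofia and Mei overlap.
Amara starts after Sofia ends.
Amara starts after Mei ends.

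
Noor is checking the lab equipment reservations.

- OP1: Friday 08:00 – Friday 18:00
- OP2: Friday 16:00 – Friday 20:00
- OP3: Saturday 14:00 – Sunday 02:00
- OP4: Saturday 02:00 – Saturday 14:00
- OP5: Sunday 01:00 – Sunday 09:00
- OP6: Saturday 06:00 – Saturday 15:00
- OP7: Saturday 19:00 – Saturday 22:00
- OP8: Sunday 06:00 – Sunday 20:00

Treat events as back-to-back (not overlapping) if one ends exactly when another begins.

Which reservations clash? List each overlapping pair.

Sorted by start: OP1, OP2, OP4, OP6, OP3, OP7, OP5, OP8.
OP2 starts before OP1 ends → OP1 and OP2 overlap.
OP4 starts after OP1 ends — done with OP1.
OP4 starts after OP2 ends — done with OP2.
OP6 starts before OP4 ends → OP4 and OP6 overlap.
OP3 starts exactly when OP4 ends (back-to-back, no overlap) — done with OP4.
OP3 starts before OP6 ends → OP6 and OP3 overlap.
OP7 starts after OP6 ends — done with OP6.
OP7 starts before OP3 ends → OP3 and OP7 overlap.
OP5 starts before OP3 ends → OP3 and OP5 overlap.
OP8 starts after OP3 ends.
OP5 starts after OP7 ends — done with OP7.
OP8 starts before OP5 ends → OP5 and OP8 overlap.

OP1 & OP2, OP3 & OP5, OP3 & OP6, OP3 & OP7, OP4 & OP6, OP5 & OP8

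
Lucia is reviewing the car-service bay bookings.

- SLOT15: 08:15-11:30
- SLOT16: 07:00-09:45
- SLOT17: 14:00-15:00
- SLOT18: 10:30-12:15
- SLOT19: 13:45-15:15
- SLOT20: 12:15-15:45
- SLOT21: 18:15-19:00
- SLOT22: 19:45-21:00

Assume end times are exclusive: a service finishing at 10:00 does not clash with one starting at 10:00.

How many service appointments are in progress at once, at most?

3

Walk through starts and ends in time order (an end at T is processed before a start at T):
07:00 start SLOT16 → 1
08:15 start SLOT15 → 2
09:45 end SLOT16 → 1
10:30 start SLOT18 → 2
11:30 end SLOT15 → 1
12:15 end SLOT18 → 0
12:15 start SLOT20 → 1
13:45 start SLOT19 → 2
14:00 start SLOT17 → 3
15:00 end SLOT17 → 2
15:15 end SLOT19 → 1
15:45 end SLOT20 → 0
18:15 start SLOT21 → 1
19:00 end SLOT21 → 0
19:45 start SLOT22 → 1
21:00 end SLOT22 → 0
Peak is 3, at 14:00 (SLOT17, SLOT19, SLOT20).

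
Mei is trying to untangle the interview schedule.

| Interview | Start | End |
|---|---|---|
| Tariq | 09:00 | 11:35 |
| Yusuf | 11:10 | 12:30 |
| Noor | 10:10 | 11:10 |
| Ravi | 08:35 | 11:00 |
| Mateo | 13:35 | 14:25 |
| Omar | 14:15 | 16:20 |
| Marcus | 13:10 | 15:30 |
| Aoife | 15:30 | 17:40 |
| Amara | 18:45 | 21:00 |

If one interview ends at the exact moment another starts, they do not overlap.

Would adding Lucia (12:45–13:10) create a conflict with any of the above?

Ravi: ends 11:00 at or before Lucia starts 12:45 → clear.
Tariq: ends 11:35 at or before Lucia starts 12:45 → clear.
Noor: ends 11:10 at or before Lucia starts 12:45 → clear.
Yusuf: ends 12:30 at or before Lucia starts 12:45 → clear.
Marcus: starts 13:10 at or after Lucia ends 13:10 → clear.
Mateo: starts 13:35 at or after Lucia ends 13:10 → clear.
Omar: starts 14:15 at or after Lucia ends 13:10 → clear.
Aoife: starts 15:30 at or after Lucia ends 13:10 → clear.
Amara: starts 18:45 at or after Lucia ends 13:10 → clear.

No — it doesn't clash with anything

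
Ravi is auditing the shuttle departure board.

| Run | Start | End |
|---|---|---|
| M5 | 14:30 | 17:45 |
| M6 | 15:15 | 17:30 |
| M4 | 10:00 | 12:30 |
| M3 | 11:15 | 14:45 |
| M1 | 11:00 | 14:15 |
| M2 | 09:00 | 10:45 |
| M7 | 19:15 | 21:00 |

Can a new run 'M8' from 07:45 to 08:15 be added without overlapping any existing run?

Yes — the slot is free

M2: starts 09:00 at or after M8 ends 08:15 → clear.
M4: starts 10:00 at or after M8 ends 08:15 → clear.
M1: starts 11:00 at or after M8 ends 08:15 → clear.
M3: starts 11:15 at or after M8 ends 08:15 → clear.
M5: starts 14:30 at or after M8 ends 08:15 → clear.
M6: starts 15:15 at or after M8 ends 08:15 → clear.
M7: starts 19:15 at or after M8 ends 08:15 → clear.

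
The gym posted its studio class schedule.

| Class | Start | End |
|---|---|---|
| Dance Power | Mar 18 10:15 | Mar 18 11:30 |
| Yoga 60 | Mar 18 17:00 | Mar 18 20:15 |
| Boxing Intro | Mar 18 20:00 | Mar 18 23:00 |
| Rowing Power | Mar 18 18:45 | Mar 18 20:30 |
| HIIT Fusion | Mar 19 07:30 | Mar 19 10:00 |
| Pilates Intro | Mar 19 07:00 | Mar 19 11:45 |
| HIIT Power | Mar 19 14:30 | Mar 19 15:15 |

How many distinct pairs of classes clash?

4

Sorted by start: Dance Power, Yoga 60, Rowing Power, Boxing Intro, Pilates Intro, HIIT Fusion, HIIT Power.
Yoga 60 starts after Dance Power ends — done with Dance Power.
Rowing Power starts before Yoga 60 ends → Yoga 60 and Rowing Power overlap.
Boxing Intro starts before Yoga 60 ends → Yoga 60 and Boxing Intro overlap.
Pilates Intro starts after Yoga 60 ends — done with Yoga 60.
Boxing Intro starts before Rowing Power ends → Rowing Power and Boxing Intro overlap.
Pilates Intro starts after Rowing Power ends — done with Rowing Power.
Pilates Intro starts after Boxing Intro ends — done with Boxing Intro.
HIIT Fusion starts before Pilates Intro ends → Pilates Intro and HIIT Fusion overlap.
HIIT Power starts after Pilates Intro ends.
HIIT Power starts after HIIT Fusion ends.
Overlapping pairs: Boxing Intro & Rowing Power, Boxing Intro & Yoga 60, HIIT Fusion & Pilates Intro, Rowing Power & Yoga 60 — 4 in total.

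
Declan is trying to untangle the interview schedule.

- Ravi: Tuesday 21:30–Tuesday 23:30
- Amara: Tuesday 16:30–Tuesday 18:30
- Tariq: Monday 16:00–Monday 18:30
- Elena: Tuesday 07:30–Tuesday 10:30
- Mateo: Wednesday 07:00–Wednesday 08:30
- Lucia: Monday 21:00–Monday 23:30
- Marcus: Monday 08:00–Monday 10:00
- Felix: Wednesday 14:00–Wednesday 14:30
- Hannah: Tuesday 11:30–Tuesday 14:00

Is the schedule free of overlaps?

Yes

Two intervals overlap when each starts before the other ends.
Sorted by start: Marcus, Tariq, Lucia, Elena, Hannah, Amara, Ravi, Mateo, Felix.
Tariq starts after Marcus ends — done with Marcus.
Lucia starts after Tariq ends — done with Tariq.
Elena starts after Lucia ends — done with Lucia.
Hannah starts after Elena ends — done with Elena.
Amara starts after Hannah ends — done with Hannah.
Ravi starts after Amara ends — done with Amara.
Mateo starts after Ravi ends — done with Ravi.
Felix starts after Mateo ends.
Every pair is clear; the schedule has no overlaps.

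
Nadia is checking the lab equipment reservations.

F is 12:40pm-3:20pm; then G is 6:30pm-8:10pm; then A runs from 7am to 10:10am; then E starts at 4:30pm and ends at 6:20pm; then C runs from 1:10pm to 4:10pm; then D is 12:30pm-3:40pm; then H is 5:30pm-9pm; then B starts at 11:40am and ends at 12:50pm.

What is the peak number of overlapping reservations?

3

Sort all start/end points and keep a running count:
7am start A → 1
10:10am end A → 0
11:40am start B → 1
12:30pm start D → 2
12:40pm start F → 3
12:50pm end B → 2
1:10pm start C → 3
3:20pm end F → 2
3:40pm end D → 1
4:10pm end C → 0
4:30pm start E → 1
5:30pm start H → 2
6:20pm end E → 1
6:30pm start G → 2
8:10pm end G → 1
9pm end H → 0
Peak is 3, at 12:40pm (B, D, F).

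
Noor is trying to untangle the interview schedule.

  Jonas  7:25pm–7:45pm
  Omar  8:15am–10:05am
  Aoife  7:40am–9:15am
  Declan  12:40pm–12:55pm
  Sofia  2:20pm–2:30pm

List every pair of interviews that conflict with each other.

Aoife & Omar

Sorted by start: Aoife, Omar, Declan, Sofia, Jonas.
Omar starts before Aoife ends → Aoife and Omar overlap.
Declan starts after Aoife ends, so Aoife has no further overlaps.
Declan starts after Omar ends, so Omar has no further overlaps.
Sofia starts after Declan ends, so Declan has no further overlaps.
Jonas starts after Sofia ends.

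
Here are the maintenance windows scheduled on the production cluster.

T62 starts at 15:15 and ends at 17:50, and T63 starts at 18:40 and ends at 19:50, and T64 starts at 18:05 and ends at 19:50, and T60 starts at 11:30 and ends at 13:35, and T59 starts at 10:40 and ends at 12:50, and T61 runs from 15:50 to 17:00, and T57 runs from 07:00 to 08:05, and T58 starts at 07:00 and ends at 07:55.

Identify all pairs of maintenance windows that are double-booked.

T57 & T58, T59 & T60, T61 & T62, T63 & T64

Check each pair: they overlap iff neither finishes before the other starts.
Sorted by start: T57, T58, T59, T60, T62, T61, T64, T63.
T58 starts before T57 ends → T57 and T58 overlap.
T59 starts after T57 ends; T57 is clear from here.
T59 starts after T58 ends; T58 is clear from here.
T60 starts before T59 ends → T59 and T60 overlap.
T62 starts after T59 ends; T59 is clear from here.
T62 starts after T60 ends; T60 is clear from here.
T61 starts before T62 ends → T62 and T61 overlap.
T64 starts after T62 ends; T62 is clear from here.
T64 starts after T61 ends; T61 is clear from here.
T63 starts before T64 ends → T64 and T63 overlap.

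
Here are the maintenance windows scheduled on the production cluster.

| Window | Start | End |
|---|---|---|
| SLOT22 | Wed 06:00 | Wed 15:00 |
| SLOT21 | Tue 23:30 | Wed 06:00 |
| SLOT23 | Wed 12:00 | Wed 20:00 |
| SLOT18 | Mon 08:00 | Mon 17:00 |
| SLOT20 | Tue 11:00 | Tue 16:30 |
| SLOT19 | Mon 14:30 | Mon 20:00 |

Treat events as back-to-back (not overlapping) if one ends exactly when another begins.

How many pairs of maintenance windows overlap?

Sorted by start: SLOT18, SLOT19, SLOT20, SLOT21, SLOT22, SLOT23.
SLOT19 starts before SLOT18 ends → SLOT18 and SLOT19 overlap.
SLOT20 starts after SLOT18 ends — done with SLOT18.
SLOT20 starts after SLOT19 ends — done with SLOT19.
SLOT21 starts after SLOT20 ends — done with SLOT20.
SLOT22 starts exactly when SLOT21 ends (back-to-back, no overlap) — done with SLOT21.
SLOT23 starts before SLOT22 ends → SLOT22 and SLOT23 overlap.
Overlapping pairs: SLOT18 & SLOT19, SLOT22 & SLOT23 — 2 in total.

2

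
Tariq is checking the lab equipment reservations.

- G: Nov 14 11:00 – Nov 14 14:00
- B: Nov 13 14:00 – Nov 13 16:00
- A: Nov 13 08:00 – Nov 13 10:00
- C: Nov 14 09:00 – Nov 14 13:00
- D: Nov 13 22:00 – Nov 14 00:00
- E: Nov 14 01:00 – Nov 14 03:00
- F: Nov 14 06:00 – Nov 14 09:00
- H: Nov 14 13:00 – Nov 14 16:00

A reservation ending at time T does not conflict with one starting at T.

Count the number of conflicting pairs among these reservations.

Two intervals overlap when each starts before the other ends.
Sorted by start: A, B, D, E, F, C, G, H.
B starts after A ends — done with A.
D starts after B ends — done with B.
E starts after D ends — done with D.
F starts after E ends — done with E.
C starts exactly when F ends (back-to-back, no overlap) — done with F.
G starts before C ends → C and G overlap.
H starts exactly when C ends (back-to-back, no overlap).
H starts before G ends → G and H overlap.
Overlapping pairs: C & G, G & H — 2 in total.

2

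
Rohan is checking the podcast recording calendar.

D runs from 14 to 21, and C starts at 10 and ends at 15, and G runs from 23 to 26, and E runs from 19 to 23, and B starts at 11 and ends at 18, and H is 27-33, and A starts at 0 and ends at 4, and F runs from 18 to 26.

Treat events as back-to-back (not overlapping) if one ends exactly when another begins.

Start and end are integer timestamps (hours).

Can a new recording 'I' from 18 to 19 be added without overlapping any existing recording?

No — it overlaps D, F

A: ends 4 at or before I starts 18 → clear.
C: ends 15 at or before I starts 18 → clear.
B: ends 18 at or before I starts 18 → clear.
D: starts 14 before I ends 19, and ends 21 after I starts 18 → overlap.
F: starts 18 before I ends 19, and ends 26 after I starts 18 → overlap.
E: starts 19 at or after I ends 19 → clear.
G: starts 23 at or after I ends 19 → clear.
H: starts 27 at or after I ends 19 → clear.
I overlaps D, F.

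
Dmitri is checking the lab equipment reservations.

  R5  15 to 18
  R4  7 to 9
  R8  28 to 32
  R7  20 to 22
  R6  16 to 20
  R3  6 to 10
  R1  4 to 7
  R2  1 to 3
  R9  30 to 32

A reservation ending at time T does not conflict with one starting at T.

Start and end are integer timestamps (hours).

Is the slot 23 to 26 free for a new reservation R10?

R2: ends 3 at or before R10 starts 23 → clear.
R1: ends 7 at or before R10 starts 23 → clear.
R3: ends 10 at or before R10 starts 23 → clear.
R4: ends 9 at or before R10 starts 23 → clear.
R5: ends 18 at or before R10 starts 23 → clear.
R6: ends 20 at or before R10 starts 23 → clear.
R7: ends 22 at or before R10 starts 23 → clear.
R8: starts 28 at or after R10 ends 26 → clear.
R9: starts 30 at or after R10 ends 26 → clear.

Yes — the slot is free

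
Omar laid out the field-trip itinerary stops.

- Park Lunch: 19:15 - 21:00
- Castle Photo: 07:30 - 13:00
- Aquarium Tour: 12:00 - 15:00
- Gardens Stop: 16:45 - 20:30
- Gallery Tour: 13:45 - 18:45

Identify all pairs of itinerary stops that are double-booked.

Sorted by start: Castle Photo, Aquarium Tour, Gallery Tour, Gardens Stop, Park Lunch.
Aquarium Tour starts before Castle Photo ends → Castle Photo and Aquarium Tour overlap.
Gallery Tour starts after Castle Photo ends — done with Castle Photo.
Gallery Tour starts before Aquarium Tour ends → Aquarium Tour and Gallery Tour overlap.
Gardens Stop starts after Aquarium Tour ends — done with Aquarium Tour.
Gardens Stop starts before Gallery Tour ends → Gallery Tour and Gardens Stop overlap.
Park Lunch starts after Gallery Tour ends.
Park Lunch starts before Gardens Stop ends → Gardens Stop and Park Lunch overlap.

Aquarium Tour & Castle Photo, Aquarium Tour & Gallery Tour, Gallery Tour & Gardens Stop, Gardens Stop & Park Lunch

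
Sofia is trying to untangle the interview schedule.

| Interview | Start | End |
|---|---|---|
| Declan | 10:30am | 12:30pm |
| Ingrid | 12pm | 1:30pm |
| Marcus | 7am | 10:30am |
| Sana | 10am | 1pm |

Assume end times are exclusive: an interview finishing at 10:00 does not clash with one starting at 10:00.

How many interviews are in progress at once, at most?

3

Sweep the timeline, counting +1 at each start and −1 at each end (ends before starts at a tie):
7am start Marcus → 1
10am start Sana → 2
10:30am end Marcus → 1
10:30am start Declan → 2
12pm start Ingrid → 3
12:30pm end Declan → 2
1pm end Sana → 1
1:30pm end Ingrid → 0
Peak is 3, at 12pm (Declan, Ingrid, Sana).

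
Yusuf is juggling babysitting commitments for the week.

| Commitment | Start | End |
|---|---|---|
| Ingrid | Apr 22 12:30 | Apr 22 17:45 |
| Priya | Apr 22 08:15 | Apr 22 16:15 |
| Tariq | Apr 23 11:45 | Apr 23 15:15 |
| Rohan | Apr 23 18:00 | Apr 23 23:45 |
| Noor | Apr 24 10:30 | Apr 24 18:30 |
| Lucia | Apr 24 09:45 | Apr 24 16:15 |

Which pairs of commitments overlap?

Ingrid & Priya, Lucia & Noor

Sorted by start: Priya, Ingrid, Tariq, Rohan, Lucia, Noor.
Ingrid starts before Priya ends → Priya and Ingrid overlap.
Tariq starts after Priya ends, so Priya has no further overlaps.
Tariq starts after Ingrid ends, so Ingrid has no further overlaps.
Rohan starts after Tariq ends, so Tariq has no further overlaps.
Lucia starts after Rohan ends, so Rohan has no further overlaps.
Noor starts before Lucia ends → Lucia and Noor overlap.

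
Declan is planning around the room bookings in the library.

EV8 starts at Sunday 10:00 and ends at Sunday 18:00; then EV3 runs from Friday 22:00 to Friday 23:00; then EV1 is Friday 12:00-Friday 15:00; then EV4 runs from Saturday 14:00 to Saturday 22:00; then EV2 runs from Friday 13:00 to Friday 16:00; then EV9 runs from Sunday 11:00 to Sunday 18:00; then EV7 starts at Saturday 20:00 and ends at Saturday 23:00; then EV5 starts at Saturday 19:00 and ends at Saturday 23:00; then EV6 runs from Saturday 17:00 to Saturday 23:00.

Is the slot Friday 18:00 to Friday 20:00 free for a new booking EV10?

Yes — the slot is free

EV1: ends Friday 15:00 at or before EV10 starts Friday 18:00 → clear.
EV2: ends Friday 16:00 at or before EV10 starts Friday 18:00 → clear.
EV3: starts Friday 22:00 at or after EV10 ends Friday 20:00 → clear.
EV4: starts Saturday 14:00 at or after EV10 ends Friday 20:00 → clear.
EV6: starts Saturday 17:00 at or after EV10 ends Friday 20:00 → clear.
EV5: starts Saturday 19:00 at or after EV10 ends Friday 20:00 → clear.
EV7: starts Saturday 20:00 at or after EV10 ends Friday 20:00 → clear.
EV8: starts Sunday 10:00 at or after EV10 ends Friday 20:00 → clear.
EV9: starts Sunday 11:00 at or after EV10 ends Friday 20:00 → clear.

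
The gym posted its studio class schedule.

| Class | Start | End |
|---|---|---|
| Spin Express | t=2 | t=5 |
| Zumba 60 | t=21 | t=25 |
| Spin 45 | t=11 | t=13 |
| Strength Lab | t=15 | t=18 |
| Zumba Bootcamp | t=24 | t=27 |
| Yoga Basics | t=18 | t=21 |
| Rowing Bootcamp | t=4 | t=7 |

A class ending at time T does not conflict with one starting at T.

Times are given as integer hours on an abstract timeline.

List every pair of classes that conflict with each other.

Sorted by start: Spin Express, Rowing Bootcamp, Spin 45, Strength Lab, Yoga Basics, Zumba 60, Zumba Bootcamp.
Rowing Bootcamp starts before Spin Express ends → Spin Express and Rowing Bootcamp overlap.
Spin 45 starts after Spin Express ends, so nothing later overlaps Spin Express either.
Spin 45 starts after Rowing Bootcamp ends, so nothing later overlaps Rowing Bootcamp either.
Strength Lab starts after Spin 45 ends, so nothing later overlaps Spin 45 either.
Yoga Basics starts exactly when Strength Lab ends (back-to-back, no overlap), so nothing later overlaps Strength Lab either.
Zumba 60 starts exactly when Yoga Basics ends (back-to-back, no overlap), so nothing later overlaps Yoga Basics either.
Zumba Bootcamp starts before Zumba 60 ends → Zumba 60 and Zumba Bootcamp overlap.

Rowing Bootcamp & Spin Express, Zumba 60 & Zumba Bootcamp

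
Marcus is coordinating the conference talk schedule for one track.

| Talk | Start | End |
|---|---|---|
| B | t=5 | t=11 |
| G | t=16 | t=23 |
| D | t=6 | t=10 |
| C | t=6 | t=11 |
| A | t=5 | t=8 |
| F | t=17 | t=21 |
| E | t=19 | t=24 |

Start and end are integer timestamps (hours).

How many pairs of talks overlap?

Sorted by start: A, B, C, D, G, F, E.
B starts before A ends → A and B overlap.
C starts before A ends → A and C overlap.
D starts before A ends → A and D overlap.
G starts after A ends; A is clear from here.
C starts before B ends → B and C overlap.
D starts before B ends → B and D overlap.
G starts after B ends; B is clear from here.
D starts before C ends → C and D overlap.
G starts after C ends; C is clear from here.
G starts after D ends; D is clear from here.
F starts before G ends → G and F overlap.
E starts before G ends → G and E overlap.
E starts before F ends → F and E overlap.
Overlapping pairs: A & B, A & C, A & D, B & C, B & D, C & D, E & F, E & G, F & G — 9 in total.

9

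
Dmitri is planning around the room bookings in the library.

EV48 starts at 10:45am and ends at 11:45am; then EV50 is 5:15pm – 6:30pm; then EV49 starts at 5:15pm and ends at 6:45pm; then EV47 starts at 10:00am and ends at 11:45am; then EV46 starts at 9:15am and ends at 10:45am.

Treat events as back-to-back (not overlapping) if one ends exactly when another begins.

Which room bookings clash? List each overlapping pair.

EV46 & EV47, EV47 & EV48, EV49 & EV50

Sorted by start: EV46, EV47, EV48, EV49, EV50.
EV47 starts before EV46 ends → EV46 and EV47 overlap.
EV48 starts exactly when EV46 ends (back-to-back, no overlap); EV46 is clear from here.
EV48 starts before EV47 ends → EV47 and EV48 overlap.
EV49 starts after EV47 ends; EV47 is clear from here.
EV49 starts after EV48 ends; EV48 is clear from here.
EV50 starts before EV49 ends → EV49 and EV50 overlap.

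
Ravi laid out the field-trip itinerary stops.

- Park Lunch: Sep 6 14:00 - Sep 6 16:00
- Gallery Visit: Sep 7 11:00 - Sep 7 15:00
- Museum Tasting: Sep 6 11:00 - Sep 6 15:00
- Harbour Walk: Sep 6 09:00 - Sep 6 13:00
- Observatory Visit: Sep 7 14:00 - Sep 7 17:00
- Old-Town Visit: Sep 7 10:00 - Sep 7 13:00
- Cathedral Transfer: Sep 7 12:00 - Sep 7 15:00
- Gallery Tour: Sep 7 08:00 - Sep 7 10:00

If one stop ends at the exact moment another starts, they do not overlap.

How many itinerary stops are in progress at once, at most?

3

Sweep the timeline, counting +1 at each start and −1 at each end (ends before starts at a tie):
Sep 6 09:00 start Harbour Walk → 1
Sep 6 11:00 start Museum Tasting → 2
Sep 6 13:00 end Harbour Walk → 1
Sep 6 14:00 start Park Lunch → 2
Sep 6 15:00 end Museum Tasting → 1
Sep 6 16:00 end Park Lunch → 0
Sep 7 08:00 start Gallery Tour → 1
Sep 7 10:00 end Gallery Tour → 0
Sep 7 10:00 start Old-Town Visit → 1
Sep 7 11:00 start Gallery Visit → 2
Sep 7 12:00 start Cathedral Transfer → 3
Sep 7 13:00 end Old-Town Visit → 2
Sep 7 14:00 start Observatory Visit → 3
Sep 7 15:00 end Cathedral Transfer → 2
Sep 7 15:00 end Gallery Visit → 1
Sep 7 17:00 end Observatory Visit → 0
Peak is 3, at Sep 7 12:00 (Cathedral Transfer, Gallery Visit, Old-Town Visit).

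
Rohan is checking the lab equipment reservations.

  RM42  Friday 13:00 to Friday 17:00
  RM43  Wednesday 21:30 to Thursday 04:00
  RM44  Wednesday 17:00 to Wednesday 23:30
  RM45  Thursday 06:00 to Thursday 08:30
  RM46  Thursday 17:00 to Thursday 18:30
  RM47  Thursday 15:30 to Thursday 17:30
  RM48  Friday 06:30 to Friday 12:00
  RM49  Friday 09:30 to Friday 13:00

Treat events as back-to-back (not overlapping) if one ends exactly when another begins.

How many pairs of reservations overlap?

Sorted by start: RM44, RM43, RM45, RM47, RM46, RM48, RM49, RM42.
RM43 starts before RM44 ends → RM44 and RM43 overlap.
RM45 starts after RM44 ends, so nothing later overlaps RM44 either.
RM45 starts after RM43 ends, so nothing later overlaps RM43 either.
RM47 starts after RM45 ends, so nothing later overlaps RM45 either.
RM46 starts before RM47 ends → RM47 and RM46 overlap.
RM48 starts after RM47 ends, so nothing later overlaps RM47 either.
RM48 starts after RM46 ends, so nothing later overlaps RM46 either.
RM49 starts before RM48 ends → RM48 and RM49 overlap.
RM42 starts after RM48 ends.
RM42 starts exactly when RM49 ends (back-to-back, no overlap).
Overlapping pairs: RM43 & RM44, RM46 & RM47, RM48 & RM49 — 3 in total.

3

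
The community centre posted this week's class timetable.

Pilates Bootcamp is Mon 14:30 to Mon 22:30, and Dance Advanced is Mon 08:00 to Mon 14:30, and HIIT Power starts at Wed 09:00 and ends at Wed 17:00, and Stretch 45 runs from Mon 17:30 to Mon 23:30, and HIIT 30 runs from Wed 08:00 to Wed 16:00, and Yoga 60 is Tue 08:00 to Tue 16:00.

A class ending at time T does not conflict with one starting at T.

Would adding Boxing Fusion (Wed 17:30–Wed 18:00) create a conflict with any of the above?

No — it doesn't clash with anything

Dance Advanced: ends Mon 14:30 at or before Boxing Fusion starts Wed 17:30 → clear.
Pilates Bootcamp: ends Mon 22:30 at or before Boxing Fusion starts Wed 17:30 → clear.
Stretch 45: ends Mon 23:30 at or before Boxing Fusion starts Wed 17:30 → clear.
Yoga 60: ends Tue 16:00 at or before Boxing Fusion starts Wed 17:30 → clear.
HIIT 30: ends Wed 16:00 at or before Boxing Fusion starts Wed 17:30 → clear.
HIIT Power: ends Wed 17:00 at or before Boxing Fusion starts Wed 17:30 → clear.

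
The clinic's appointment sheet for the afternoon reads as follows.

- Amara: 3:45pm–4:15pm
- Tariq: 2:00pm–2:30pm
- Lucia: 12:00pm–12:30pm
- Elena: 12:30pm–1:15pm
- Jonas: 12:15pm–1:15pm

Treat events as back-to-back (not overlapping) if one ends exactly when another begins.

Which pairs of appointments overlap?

Sorted by start: Lucia, Jonas, Elena, Tariq, Amara.
Jonas starts before Lucia ends → Lucia and Jonas overlap.
Elena starts exactly when Lucia ends (back-to-back, no overlap), so nothing later overlaps Lucia either.
Elena starts before Jonas ends → Jonas and Elena overlap.
Tariq starts after Jonas ends, so nothing later overlaps Jonas either.
Tariq starts after Elena ends, so nothing later overlaps Elena either.
Amara starts after Tariq ends.

Elena & Jonas, Jonas & Lucia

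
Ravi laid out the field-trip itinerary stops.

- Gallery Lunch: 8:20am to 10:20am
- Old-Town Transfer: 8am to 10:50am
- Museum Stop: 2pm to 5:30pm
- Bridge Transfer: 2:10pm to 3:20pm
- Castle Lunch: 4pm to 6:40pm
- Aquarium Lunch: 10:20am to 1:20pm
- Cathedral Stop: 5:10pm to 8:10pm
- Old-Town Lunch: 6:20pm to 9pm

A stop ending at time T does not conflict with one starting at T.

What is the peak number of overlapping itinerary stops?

Sort all start/end points and keep a running count:
8am start Old-Town Transfer → 1
8:20am start Gallery Lunch → 2
10:20am end Gallery Lunch → 1
10:20am start Aquarium Lunch → 2
10:50am end Old-Town Transfer → 1
1:20pm end Aquarium Lunch → 0
2pm start Museum Stop → 1
2:10pm start Bridge Transfer → 2
3:20pm end Bridge Transfer → 1
4pm start Castle Lunch → 2
5:10pm start Cathedral Stop → 3
5:30pm end Museum Stop → 2
6:20pm start Old-Town Lunch → 3
6:40pm end Castle Lunch → 2
8:10pm end Cathedral Stop → 1
9pm end Old-Town Lunch → 0
Peak is 3, at 5:10pm (Castle Lunch, Cathedral Stop, Museum Stop).

3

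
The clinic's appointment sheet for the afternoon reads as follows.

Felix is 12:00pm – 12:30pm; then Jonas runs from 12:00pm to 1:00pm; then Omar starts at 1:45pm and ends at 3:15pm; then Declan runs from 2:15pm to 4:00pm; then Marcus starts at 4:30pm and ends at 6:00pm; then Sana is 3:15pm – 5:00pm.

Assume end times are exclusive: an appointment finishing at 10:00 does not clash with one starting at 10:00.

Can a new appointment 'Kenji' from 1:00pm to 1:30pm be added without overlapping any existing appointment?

Yes — the slot is free

Felix: ends 12:30pm at or before Kenji starts 1:00pm → clear.
Jonas: ends 1:00pm at or before Kenji starts 1:00pm → clear.
Omar: starts 1:45pm at or after Kenji ends 1:30pm → clear.
Declan: starts 2:15pm at or after Kenji ends 1:30pm → clear.
Sana: starts 3:15pm at or after Kenji ends 1:30pm → clear.
Marcus: starts 4:30pm at or after Kenji ends 1:30pm → clear.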